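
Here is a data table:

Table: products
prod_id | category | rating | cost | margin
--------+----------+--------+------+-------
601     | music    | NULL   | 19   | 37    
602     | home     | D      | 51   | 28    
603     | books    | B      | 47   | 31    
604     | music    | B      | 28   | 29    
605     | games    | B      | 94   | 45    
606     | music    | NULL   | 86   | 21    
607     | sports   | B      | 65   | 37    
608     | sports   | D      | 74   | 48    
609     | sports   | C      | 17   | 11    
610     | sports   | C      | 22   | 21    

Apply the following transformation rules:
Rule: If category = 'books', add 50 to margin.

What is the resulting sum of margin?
358

Step 1: Count records where category = 'books': 1
Step 2: Total bonus added: 1 × 50 = 50
Step 3: Original sum of margin: 308
Step 4: Final sum = 308 + 50 = 358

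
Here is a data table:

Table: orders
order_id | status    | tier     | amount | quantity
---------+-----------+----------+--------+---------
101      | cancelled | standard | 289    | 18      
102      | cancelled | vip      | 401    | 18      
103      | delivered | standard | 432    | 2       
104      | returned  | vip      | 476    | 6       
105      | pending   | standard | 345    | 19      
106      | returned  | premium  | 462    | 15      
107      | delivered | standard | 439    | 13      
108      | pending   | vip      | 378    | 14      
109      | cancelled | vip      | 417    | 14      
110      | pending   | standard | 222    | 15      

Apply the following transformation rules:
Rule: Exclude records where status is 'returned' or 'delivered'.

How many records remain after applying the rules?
6

Step 1: Count records to exclude
  - 2 (returned) + 2 (delivered) = 4 records
Step 2: Total records: 10
Step 3: Remaining = 10 - 4 = 6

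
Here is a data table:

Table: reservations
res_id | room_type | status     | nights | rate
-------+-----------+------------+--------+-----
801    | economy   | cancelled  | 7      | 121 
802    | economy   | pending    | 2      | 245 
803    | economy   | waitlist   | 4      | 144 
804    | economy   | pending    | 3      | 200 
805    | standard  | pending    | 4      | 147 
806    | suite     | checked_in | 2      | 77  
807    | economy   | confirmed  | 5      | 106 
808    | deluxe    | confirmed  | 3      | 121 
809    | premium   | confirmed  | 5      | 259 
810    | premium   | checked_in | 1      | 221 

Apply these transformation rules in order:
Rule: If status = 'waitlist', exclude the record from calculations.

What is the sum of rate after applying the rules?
1497

Step 1: Identify records where status = 'waitlist'
Step 2: The excluded records sum to 144
Step 3: Original total rate = 1641
Step 4: Remaining total = 1641 - 144 = 1497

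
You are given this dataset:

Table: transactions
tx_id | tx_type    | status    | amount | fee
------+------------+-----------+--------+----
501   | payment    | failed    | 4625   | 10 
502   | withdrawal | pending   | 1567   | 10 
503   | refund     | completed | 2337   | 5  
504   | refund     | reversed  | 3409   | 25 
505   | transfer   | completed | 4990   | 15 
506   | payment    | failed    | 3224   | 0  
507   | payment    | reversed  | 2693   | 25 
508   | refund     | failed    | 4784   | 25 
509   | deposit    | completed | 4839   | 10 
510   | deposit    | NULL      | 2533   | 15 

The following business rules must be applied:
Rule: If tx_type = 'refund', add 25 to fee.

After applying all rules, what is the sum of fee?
215

Step 1: Count records where tx_type = 'refund': 3
Step 2: Total bonus added: 3 × 25 = 75
Step 3: Original sum of fee: 140
Step 4: Final sum = 140 + 75 = 215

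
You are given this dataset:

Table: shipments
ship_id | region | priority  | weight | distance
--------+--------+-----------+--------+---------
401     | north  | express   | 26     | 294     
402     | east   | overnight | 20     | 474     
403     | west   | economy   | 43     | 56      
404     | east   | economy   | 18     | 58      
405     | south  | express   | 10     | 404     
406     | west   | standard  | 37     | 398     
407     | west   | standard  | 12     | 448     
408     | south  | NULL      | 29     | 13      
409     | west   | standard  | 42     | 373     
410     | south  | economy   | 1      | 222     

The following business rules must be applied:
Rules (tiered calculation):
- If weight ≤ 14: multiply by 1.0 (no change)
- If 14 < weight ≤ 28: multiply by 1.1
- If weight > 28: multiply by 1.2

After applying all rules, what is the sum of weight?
274.6

Step 1: Tier 1 (weight ≤ 14): 3 records, sum = 23 × 1.0 = 23.0
Step 2: Tier 2 (14 < weight ≤ 28): 3 records, sum = 64 × 1.1 = 70.4
Step 3: Tier 3 (weight > 28): 4 records, sum = 151 × 1.2 = 181.2
Step 4: Final sum = 23.0 + 70.4 + 181.2 = 274.6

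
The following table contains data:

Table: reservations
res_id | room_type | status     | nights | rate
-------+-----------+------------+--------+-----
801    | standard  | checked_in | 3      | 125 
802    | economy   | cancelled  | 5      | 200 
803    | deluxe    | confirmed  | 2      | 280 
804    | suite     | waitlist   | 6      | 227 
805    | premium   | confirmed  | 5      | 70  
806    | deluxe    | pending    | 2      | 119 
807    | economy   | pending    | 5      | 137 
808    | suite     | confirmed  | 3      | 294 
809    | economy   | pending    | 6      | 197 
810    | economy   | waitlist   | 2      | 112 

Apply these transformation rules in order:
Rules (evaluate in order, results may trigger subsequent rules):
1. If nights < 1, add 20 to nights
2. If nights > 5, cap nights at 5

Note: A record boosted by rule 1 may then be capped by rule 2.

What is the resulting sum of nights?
37

Step 1: Apply rule 1 to records with nights < 1
  - 0 records get bonus of 20
  - Of these, 0 records then exceed 5 and get capped
Step 2: Apply rule 2 to records with nights > 5
  - 2 records (original) are capped
Step 3: Calculate final sum = 37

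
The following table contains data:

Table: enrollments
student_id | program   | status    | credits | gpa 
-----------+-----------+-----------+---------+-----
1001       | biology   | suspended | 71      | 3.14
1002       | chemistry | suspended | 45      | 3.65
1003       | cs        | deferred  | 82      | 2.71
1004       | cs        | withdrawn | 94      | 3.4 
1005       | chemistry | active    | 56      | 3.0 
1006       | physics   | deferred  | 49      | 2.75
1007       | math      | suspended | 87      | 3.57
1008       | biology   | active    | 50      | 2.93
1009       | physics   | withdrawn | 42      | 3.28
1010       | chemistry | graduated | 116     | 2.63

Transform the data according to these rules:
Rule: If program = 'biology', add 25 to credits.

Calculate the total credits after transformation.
742

Step 1: Count records where program = 'biology': 2
Step 2: Total bonus added: 2 × 25 = 50
Step 3: Original sum of credits: 692
Step 4: Final sum = 692 + 50 = 742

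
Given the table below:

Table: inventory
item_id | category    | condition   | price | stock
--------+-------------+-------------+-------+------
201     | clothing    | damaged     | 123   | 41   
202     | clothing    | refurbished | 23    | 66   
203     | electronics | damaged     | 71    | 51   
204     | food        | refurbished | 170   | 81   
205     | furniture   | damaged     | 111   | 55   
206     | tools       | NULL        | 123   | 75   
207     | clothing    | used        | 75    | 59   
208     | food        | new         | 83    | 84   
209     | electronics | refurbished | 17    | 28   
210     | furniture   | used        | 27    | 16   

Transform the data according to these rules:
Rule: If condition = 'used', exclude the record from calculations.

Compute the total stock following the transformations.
481

Step 1: Identify records where condition = 'used'
Step 2: The excluded records sum to 75
Step 3: Original total stock = 556
Step 4: Remaining total = 556 - 75 = 481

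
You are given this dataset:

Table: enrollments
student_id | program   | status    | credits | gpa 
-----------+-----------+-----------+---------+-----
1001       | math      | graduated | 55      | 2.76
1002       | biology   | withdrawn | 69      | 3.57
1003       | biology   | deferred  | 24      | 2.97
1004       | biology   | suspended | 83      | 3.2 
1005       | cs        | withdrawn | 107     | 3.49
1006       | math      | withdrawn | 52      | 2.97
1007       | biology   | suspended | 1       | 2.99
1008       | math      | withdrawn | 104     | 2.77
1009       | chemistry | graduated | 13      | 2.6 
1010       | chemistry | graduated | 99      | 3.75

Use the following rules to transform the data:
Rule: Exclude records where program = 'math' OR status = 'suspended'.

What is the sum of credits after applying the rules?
312

Step 1: Find records where program = 'math' OR status = 'suspended'
Step 2: 5 records match, summing to 295
Step 3: Original sum: 607
Step 4: Remaining sum = 607 - 295 = 312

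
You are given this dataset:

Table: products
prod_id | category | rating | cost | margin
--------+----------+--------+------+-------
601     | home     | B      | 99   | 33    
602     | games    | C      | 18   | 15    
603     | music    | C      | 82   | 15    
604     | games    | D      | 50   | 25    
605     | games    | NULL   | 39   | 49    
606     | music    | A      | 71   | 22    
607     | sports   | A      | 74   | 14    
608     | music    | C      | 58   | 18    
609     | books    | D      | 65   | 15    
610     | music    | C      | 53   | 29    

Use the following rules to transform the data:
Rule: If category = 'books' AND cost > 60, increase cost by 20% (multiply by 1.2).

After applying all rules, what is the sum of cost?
622.0

Step 1: Find records where category = 'books' AND cost > 60
Step 2: 1 records match, summing to 65
Step 3: After multiplier: 65 × 1.2 = 78.0
Step 4: Unaffected records sum: 544
Step 5: Final sum = 78.0 + 544 = 622.0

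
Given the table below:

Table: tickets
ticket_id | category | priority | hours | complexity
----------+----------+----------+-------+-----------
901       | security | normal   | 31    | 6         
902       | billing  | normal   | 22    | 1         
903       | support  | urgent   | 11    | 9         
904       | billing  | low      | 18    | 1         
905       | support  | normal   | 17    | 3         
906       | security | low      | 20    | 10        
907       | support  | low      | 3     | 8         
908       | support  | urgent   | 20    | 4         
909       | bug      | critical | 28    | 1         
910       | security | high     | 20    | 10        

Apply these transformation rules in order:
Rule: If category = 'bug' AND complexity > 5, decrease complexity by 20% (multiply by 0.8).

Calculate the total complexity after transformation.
53

Step 1: Find records where category = 'bug' AND complexity > 5
Step 2: 0 records match, summing to 0
Step 3: After multiplier: 0 × 0.8 = 0.0
Step 4: Unaffected records sum: 53
Step 5: Final sum = 0.0 + 53 = 53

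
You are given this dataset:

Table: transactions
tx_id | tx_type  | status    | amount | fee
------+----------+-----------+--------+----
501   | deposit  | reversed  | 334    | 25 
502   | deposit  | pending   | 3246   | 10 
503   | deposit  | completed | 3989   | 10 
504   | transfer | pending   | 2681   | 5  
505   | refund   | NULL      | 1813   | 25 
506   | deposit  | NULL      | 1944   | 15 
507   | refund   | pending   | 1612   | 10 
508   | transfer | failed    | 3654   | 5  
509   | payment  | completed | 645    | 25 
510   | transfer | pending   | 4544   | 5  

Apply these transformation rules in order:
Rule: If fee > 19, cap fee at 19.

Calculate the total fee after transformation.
117

Step 1: 3 records have fee > 19
Step 2: These records originally summed to 75
Step 3: After capping: 3 × 19 = 57
Step 4: Unaffected records sum: 60
Step 5: Final sum = 57 + 60 = 117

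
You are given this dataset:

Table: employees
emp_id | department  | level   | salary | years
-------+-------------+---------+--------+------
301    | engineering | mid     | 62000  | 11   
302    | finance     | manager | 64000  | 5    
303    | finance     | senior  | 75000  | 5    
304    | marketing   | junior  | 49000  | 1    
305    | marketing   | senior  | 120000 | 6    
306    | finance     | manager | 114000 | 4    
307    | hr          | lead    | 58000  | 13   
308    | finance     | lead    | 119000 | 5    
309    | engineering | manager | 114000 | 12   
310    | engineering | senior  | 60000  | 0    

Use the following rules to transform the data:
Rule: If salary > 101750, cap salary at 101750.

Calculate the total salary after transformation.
775000

Step 1: 4 records have salary > 101750
Step 2: These records originally summed to 467000
Step 3: After capping: 4 × 101750 = 407000
Step 4: Unaffected records sum: 368000
Step 5: Final sum = 407000 + 368000 = 775000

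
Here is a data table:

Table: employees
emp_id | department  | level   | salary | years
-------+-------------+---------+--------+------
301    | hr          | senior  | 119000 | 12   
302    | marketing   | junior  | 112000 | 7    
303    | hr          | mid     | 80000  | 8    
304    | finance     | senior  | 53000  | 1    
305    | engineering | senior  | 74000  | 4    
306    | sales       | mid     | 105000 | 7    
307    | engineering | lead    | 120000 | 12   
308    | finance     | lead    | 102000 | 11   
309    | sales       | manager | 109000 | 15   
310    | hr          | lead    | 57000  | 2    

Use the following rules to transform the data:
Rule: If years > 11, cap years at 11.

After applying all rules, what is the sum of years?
73

Step 1: 3 records have years > 11
Step 2: These records originally summed to 39
Step 3: After capping: 3 × 11 = 33
Step 4: Unaffected records sum: 40
Step 5: Final sum = 33 + 40 = 73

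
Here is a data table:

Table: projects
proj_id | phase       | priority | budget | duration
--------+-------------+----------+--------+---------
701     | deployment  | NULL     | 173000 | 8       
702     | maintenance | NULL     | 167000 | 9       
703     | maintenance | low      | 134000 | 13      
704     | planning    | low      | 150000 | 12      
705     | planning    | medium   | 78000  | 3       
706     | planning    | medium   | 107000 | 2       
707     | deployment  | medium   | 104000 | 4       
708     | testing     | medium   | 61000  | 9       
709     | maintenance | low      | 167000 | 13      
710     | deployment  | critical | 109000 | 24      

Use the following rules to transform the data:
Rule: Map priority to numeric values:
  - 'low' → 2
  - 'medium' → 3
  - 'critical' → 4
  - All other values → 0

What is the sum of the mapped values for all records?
22

Step 1: Apply mapping to each record
Step 2: Count by status:
  'low': 3 records × 2 = 6
  'medium': 4 records × 3 = 12
  'critical': 1 records × 4 = 4
Step 3: Sum all mapped values = 22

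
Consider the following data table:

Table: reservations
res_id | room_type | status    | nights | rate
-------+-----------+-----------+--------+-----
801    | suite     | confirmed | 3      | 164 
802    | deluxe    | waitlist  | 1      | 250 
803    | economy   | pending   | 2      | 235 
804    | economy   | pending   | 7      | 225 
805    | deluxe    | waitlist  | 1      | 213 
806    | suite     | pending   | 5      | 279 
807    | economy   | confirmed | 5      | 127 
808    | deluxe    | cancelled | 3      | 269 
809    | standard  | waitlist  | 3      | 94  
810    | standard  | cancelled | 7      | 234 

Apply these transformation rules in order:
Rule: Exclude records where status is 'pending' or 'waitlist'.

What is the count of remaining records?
4

Step 1: Count records to exclude
  - 3 (pending) + 3 (waitlist) = 6 records
Step 2: Total records: 10
Step 3: Remaining = 10 - 6 = 4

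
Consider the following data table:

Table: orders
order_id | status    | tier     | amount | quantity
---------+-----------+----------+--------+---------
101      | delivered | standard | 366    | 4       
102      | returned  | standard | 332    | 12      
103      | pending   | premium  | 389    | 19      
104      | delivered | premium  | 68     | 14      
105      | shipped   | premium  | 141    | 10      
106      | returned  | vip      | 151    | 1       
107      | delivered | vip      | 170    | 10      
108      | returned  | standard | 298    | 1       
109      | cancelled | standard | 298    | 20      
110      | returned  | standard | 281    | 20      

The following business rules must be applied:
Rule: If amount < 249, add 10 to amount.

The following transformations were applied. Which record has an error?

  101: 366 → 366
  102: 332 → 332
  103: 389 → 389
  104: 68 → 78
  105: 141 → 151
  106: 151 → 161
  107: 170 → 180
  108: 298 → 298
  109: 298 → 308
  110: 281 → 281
Record 109 has an error. The correct transformed value should be 298, not 308.

Step 1: Check each record against the rule
Step 2: Record 109 has amount = 298
Step 3: Since 298 >= 249, the bonus should not have been applied
Step 4: Correct value = 298, but claimed value = 308
Conclusion: Record 109 has the error.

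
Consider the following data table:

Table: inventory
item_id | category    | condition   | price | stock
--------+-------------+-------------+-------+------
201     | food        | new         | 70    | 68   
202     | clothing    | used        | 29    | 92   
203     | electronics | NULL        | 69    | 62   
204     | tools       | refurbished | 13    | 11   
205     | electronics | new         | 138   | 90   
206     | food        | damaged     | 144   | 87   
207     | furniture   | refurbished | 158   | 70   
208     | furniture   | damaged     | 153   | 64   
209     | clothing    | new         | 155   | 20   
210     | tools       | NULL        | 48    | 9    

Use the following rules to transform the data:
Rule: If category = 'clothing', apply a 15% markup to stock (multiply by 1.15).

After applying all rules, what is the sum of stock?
589.8

Step 1: Records with category = 'clothing' have total stock = 112
Step 2: Apply multiplier: 112 × 1.15 = 128.8
Step 3: Other records total: 461
Step 4: Final sum = 128.8 + 461 = 589.8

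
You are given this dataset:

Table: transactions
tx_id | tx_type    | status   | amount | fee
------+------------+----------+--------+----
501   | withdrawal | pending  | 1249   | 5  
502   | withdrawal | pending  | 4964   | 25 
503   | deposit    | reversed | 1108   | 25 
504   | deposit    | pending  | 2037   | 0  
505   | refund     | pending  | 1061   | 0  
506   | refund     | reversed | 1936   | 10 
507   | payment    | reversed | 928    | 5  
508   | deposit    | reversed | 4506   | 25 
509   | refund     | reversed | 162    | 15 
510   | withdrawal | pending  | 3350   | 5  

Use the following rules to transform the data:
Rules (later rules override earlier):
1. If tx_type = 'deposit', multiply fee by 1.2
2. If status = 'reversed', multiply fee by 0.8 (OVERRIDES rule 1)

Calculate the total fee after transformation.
99.0

Step 1: Rule 2 takes priority for records with status = 'reversed'
  - 5 records: 80 × 0.8 = 64.0
Step 2: Rule 1 applies to remaining records with tx_type = 'deposit'
  - 1 records: 0 × 1.2 = 0.0
Step 3: Other records unchanged: 35
Step 4: Final sum = 64.0 + 0.0 + 35 = 99.0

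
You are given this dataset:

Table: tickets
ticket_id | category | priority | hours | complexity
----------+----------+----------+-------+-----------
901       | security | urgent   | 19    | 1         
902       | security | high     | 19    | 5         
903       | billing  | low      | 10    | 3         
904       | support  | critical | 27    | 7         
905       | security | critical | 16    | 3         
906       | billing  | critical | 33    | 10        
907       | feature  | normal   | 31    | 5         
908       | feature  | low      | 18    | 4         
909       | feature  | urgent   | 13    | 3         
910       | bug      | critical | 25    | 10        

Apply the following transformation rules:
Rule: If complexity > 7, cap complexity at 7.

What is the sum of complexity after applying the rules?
45

Step 1: 2 records have complexity > 7
Step 2: These records originally summed to 20
Step 3: After capping: 2 × 7 = 14
Step 4: Unaffected records sum: 31
Step 5: Final sum = 14 + 31 = 45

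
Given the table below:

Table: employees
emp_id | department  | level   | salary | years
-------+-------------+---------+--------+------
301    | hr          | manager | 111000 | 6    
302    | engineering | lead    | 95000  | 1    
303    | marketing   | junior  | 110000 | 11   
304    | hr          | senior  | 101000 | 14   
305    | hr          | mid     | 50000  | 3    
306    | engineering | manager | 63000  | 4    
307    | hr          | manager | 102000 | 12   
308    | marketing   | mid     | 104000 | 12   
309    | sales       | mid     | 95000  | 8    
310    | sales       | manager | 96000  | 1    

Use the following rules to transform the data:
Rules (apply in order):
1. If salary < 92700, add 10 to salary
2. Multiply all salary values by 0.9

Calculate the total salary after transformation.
834318.0

Step 1: Apply Rule 1 - Add 10 to records with salary < 92700
  - 2 records affected: 113000 + (2 × 10) = 113020
  - Unaffected records: 814000
  - Sum after Rule 1: 927020
Step 2: Apply Rule 2 - Multiply all by 0.9
  - 927020 × 0.9 = 834318.0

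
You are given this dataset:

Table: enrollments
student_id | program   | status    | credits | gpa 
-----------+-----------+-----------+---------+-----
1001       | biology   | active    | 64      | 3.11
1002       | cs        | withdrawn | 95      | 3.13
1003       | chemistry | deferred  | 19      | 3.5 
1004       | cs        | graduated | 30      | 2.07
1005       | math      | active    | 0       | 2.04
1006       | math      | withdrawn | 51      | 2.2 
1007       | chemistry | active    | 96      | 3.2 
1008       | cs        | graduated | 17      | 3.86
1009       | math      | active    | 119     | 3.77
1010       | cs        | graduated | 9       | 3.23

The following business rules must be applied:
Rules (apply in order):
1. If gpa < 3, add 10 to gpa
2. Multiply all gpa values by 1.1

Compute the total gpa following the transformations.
66.12

Step 1: Apply Rule 1 - Add 10 to records with gpa < 3
  - 3 records affected: 6.31 + (3 × 10) = 36.31
  - Unaffected records: 23.8
  - Sum after Rule 1: 60.11
Step 2: Apply Rule 2 - Multiply all by 1.1
  - 60.11 × 1.1 = 66.12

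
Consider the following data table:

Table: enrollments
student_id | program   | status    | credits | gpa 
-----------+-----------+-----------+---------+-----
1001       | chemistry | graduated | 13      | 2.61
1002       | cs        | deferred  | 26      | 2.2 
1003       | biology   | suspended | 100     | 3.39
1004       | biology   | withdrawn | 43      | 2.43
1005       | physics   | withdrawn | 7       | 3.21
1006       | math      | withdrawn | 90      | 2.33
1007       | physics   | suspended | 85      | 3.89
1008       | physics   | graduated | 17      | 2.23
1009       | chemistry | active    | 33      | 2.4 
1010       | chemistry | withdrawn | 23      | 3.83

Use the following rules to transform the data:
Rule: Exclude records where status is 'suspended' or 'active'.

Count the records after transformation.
7

Step 1: Count records to exclude
  - 2 (suspended) + 1 (active) = 3 records
Step 2: Total records: 10
Step 3: Remaining = 10 - 3 = 7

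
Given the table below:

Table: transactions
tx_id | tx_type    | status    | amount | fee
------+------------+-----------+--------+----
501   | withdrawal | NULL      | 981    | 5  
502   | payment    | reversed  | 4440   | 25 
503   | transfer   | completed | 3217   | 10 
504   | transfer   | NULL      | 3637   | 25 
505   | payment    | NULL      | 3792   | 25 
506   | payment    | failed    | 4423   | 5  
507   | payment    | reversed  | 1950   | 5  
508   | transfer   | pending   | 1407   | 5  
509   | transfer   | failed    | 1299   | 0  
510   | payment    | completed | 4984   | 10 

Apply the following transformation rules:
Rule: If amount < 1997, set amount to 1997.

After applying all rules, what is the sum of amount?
32481

Step 1: 4 records have amount < 1997
Step 2: These records originally summed to 5637
Step 3: After setting to minimum: 4 × 1997 = 7988
Step 4: Unaffected records sum: 24493
Step 5: Final sum = 7988 + 24493 = 32481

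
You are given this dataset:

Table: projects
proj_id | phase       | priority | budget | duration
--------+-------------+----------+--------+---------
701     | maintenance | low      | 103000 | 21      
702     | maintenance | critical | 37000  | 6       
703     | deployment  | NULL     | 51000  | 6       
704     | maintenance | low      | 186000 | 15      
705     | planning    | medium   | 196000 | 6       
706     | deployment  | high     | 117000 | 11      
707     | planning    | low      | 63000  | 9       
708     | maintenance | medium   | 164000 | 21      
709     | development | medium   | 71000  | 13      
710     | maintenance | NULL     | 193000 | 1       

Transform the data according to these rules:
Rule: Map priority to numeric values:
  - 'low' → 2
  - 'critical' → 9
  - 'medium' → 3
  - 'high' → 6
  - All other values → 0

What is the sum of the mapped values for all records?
30

Step 1: Apply mapping to each record
Step 2: Count by status:
  'low': 3 records × 2 = 6
  'critical': 1 records × 9 = 9
  'medium': 3 records × 3 = 9
  'high': 1 records × 6 = 6
Step 3: Sum all mapped values = 30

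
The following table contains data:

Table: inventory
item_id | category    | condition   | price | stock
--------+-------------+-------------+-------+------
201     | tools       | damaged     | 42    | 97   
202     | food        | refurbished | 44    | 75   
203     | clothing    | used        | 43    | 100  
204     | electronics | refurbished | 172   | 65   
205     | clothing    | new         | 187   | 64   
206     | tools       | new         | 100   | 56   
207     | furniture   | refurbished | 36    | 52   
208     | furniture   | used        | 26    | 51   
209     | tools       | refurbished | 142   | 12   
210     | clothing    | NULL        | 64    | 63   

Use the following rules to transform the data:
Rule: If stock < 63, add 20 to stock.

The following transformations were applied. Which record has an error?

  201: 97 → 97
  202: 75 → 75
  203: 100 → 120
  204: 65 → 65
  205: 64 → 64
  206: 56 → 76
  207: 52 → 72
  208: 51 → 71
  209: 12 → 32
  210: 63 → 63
Record 203 has an error. The correct transformed value should be 100, not 120.

Step 1: Check each record against the rule
Step 2: Record 203 has stock = 100
Step 3: Since 100 >= 63, the bonus should not have been applied
Step 4: Correct value = 100, but claimed value = 120
Conclusion: Record 203 has the error.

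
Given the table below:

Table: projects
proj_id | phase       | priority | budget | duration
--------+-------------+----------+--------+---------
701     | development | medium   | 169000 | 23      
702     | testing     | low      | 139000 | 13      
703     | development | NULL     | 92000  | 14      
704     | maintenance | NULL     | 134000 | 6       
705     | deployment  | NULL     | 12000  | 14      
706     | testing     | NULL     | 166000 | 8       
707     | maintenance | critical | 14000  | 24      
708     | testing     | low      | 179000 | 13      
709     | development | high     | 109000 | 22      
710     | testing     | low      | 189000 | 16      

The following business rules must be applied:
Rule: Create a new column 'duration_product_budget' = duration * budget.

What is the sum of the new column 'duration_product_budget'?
17367000

Step 1: For each record, compute duration * budget
Example calculations:
  23 * 169000 = 3887000
  13 * 139000 = 1807000
  14 * 92000 = 1288000
  ...
Step 2: Sum all derived values
Step 3: Total = 17367000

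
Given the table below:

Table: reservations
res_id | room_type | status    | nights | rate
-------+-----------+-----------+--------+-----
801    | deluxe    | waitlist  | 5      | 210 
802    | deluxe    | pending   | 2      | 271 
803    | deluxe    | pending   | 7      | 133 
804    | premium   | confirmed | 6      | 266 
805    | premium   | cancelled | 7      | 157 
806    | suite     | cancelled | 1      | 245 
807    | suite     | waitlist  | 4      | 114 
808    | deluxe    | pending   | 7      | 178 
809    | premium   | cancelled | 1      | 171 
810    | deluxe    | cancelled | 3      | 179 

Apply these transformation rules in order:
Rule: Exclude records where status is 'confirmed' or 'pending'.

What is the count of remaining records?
6

Step 1: Count records to exclude
  - 1 (confirmed) + 3 (pending) = 4 records
Step 2: Total records: 10
Step 3: Remaining = 10 - 4 = 6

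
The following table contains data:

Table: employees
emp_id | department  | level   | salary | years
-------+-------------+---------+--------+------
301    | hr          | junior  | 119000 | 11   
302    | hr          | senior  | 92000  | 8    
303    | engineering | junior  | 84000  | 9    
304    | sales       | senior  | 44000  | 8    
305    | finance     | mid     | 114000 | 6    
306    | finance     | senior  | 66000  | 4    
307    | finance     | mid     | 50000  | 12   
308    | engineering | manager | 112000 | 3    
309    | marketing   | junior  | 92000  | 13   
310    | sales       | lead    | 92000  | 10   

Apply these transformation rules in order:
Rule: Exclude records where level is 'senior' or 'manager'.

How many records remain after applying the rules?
6

Step 1: Count records to exclude
  - 3 (senior) + 1 (manager) = 4 records
Step 2: Total records: 10
Step 3: Remaining = 10 - 4 = 6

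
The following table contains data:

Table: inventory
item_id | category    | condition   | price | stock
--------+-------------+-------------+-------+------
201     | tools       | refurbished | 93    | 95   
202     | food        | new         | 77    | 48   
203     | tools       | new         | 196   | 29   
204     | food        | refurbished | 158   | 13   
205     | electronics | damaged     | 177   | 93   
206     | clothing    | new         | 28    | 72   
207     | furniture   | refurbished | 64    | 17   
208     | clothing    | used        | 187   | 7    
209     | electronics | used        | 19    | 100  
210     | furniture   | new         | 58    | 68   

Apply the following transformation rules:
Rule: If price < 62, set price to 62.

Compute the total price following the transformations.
1138

Step 1: 3 records have price < 62
Step 2: These records originally summed to 105
Step 3: After setting to minimum: 3 × 62 = 186
Step 4: Unaffected records sum: 952
Step 5: Final sum = 186 + 952 = 1138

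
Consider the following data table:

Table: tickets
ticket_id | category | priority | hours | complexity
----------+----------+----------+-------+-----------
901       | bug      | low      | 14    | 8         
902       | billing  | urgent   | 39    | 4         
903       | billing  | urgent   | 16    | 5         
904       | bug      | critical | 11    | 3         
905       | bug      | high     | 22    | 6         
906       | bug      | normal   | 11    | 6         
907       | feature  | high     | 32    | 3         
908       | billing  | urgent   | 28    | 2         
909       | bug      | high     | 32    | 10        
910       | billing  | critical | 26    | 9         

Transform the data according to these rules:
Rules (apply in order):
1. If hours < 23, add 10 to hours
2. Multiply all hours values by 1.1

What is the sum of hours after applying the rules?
309.1

Step 1: Apply Rule 1 - Add 10 to records with hours < 23
  - 5 records affected: 74 + (5 × 10) = 124
  - Unaffected records: 157
  - Sum after Rule 1: 281
Step 2: Apply Rule 2 - Multiply all by 1.1
  - 281 × 1.1 = 309.1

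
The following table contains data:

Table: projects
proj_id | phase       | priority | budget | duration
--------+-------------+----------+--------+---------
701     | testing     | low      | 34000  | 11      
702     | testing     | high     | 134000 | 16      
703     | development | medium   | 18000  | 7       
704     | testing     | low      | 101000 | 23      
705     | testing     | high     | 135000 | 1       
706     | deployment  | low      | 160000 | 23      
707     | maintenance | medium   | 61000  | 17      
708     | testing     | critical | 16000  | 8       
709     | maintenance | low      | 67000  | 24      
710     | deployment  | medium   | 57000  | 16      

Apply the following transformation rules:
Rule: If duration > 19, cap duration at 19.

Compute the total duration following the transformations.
133

Step 1: 3 records have duration > 19
Step 2: These records originally summed to 70
Step 3: After capping: 3 × 19 = 57
Step 4: Unaffected records sum: 76
Step 5: Final sum = 57 + 76 = 133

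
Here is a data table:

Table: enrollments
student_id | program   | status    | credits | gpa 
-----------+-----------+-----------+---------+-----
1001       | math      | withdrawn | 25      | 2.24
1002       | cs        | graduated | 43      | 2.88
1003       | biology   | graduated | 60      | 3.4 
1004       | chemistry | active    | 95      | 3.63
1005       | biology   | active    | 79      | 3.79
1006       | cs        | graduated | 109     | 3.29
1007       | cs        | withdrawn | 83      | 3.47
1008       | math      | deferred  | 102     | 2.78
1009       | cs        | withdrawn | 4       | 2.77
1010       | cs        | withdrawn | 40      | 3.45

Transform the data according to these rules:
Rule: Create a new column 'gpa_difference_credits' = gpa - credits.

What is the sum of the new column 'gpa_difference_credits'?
-608.3

Step 1: For each record, compute gpa - credits
Example calculations:
  2.24 - 25 = -22.76
  2.88 - 43 = -40.12
  3.4 - 60 = -56.6
  ...
Step 2: Sum all derived values
Step 3: Total = -608.3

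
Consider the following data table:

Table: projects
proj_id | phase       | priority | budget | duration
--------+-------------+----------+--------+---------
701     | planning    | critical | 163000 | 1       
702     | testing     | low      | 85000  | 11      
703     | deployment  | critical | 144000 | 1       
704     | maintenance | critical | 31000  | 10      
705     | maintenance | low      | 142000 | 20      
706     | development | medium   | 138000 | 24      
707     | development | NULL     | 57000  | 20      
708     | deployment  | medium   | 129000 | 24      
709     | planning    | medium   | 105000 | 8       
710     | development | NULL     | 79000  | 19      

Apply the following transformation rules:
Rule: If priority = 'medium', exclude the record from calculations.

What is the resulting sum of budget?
701000

Step 1: Identify records where priority = 'medium'
Step 2: The excluded records sum to 372000
Step 3: Original total budget = 1073000
Step 4: Remaining total = 1073000 - 372000 = 701000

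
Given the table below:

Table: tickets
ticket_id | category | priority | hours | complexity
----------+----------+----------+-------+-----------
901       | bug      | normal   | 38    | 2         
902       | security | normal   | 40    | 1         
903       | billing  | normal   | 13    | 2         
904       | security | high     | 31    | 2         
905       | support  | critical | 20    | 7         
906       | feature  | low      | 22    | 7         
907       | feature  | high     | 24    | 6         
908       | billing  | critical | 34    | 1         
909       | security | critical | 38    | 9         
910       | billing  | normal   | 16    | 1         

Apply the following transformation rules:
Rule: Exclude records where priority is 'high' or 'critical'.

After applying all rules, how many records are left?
5

Step 1: Count records to exclude
  - 2 (high) + 3 (critical) = 5 records
Step 2: Total records: 10
Step 3: Remaining = 10 - 5 = 5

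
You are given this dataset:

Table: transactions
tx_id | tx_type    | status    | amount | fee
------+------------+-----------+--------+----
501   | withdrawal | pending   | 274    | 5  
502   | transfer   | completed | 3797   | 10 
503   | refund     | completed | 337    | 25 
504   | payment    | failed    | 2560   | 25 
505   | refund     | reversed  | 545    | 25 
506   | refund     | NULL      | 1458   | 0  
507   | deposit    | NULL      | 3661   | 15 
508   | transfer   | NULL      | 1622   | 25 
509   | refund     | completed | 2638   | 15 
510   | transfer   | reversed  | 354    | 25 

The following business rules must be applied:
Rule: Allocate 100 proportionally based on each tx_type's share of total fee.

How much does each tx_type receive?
deposit: 8.82, payment: 14.71, refund: 38.24, transfer: 35.29, withdrawal: 2.94

Step 1: Calculate total fee = 170
Step 2: Calculate each tx_type's proportion:
  deposit: 15/170 = 8.82% → 8.82
  payment: 25/170 = 14.71% → 14.71
  refund: 65/170 = 38.24% → 38.24
  transfer: 60/170 = 35.29% → 35.29
  withdrawal: 5/170 = 2.94% → 2.94
Step 3: Verify: sum of allocations ≈ 100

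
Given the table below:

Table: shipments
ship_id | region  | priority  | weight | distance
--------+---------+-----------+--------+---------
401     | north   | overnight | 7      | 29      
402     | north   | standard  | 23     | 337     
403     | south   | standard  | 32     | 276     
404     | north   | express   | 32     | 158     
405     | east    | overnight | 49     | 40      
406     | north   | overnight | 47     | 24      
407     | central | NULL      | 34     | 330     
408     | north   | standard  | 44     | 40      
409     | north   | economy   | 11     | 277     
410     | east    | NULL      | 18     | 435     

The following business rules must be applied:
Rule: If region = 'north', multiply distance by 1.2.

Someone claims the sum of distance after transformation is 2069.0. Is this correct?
No, the correct result is 2119.0.

Step 1: Calculate the correct sum after transformation
Step 2: Apply multiplier 1.2 to records where region = 'north'
Step 3: Correct result = 2119.0
Step 4: Claimed result = 2069.0
Step 5: 2119.0 ≠ 2069.0
Conclusion: The claimed result is incorrect. The correct answer is 2119.0.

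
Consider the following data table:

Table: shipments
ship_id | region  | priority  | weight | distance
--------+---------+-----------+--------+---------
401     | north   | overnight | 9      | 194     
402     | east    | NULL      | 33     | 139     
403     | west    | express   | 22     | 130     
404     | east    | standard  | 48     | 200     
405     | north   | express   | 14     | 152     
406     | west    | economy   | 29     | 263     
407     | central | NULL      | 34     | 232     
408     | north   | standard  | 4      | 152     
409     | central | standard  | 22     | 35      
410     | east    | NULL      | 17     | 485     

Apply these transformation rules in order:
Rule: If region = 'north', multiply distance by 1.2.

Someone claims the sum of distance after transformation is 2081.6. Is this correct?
Yes, the result is correct.

Step 1: Calculate the correct sum after transformation
Step 2: Apply multiplier 1.2 to records where region = 'north'
Step 3: Correct result = 2081.6
Step 4: Claimed result = 2081.6
Step 5: 2081.6 = 2081.6 ✓
Conclusion: The claimed result is correct.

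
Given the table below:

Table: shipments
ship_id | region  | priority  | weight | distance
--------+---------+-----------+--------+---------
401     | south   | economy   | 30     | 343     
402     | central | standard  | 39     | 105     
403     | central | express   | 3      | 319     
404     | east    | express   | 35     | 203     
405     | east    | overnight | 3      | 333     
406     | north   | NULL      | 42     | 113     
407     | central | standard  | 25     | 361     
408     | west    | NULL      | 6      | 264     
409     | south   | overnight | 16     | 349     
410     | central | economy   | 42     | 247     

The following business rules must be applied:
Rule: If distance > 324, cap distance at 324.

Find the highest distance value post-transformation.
324

Step 1: Original maximum distance = 361
Step 2: Apply cap at 324
Step 3: 4 records had distance > 324 and were capped
Step 4: Maximum after transformation = 324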